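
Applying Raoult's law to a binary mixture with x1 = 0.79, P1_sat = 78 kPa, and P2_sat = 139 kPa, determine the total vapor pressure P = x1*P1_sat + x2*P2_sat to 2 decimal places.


P = x1*P1_sat + x2*P2_sat
x2 = 1 - x1 = 1 - 0.79 = 0.21
P = 0.79*78 + 0.21*139
P = 61.62 + 29.19
P = 90.81 kPa


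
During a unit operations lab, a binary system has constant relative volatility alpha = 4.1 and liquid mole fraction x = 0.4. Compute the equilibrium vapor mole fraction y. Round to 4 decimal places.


y = alpha*x / (1 + (alpha-1)*x)
y = 4.1*0.4 / (1 + (4.1-1)*0.4)
y = 1.64 / (1 + 1.24)
y = 1.64 / 2.24
y = 0.7321


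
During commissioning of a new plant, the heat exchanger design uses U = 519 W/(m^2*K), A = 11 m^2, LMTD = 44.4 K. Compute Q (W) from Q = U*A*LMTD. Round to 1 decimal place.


Q = U * A * LMTD
Q = 519 * 11 * 44.4
Q = 253479.6 W


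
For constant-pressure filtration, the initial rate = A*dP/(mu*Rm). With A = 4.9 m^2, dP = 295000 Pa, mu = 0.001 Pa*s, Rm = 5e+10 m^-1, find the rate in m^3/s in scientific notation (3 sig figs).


rate = A * dP / (mu * Rm)
rate = 4.9 * 295000 / (0.001 * 5e+10)
rate = 1445500.0 / 5.000e+07
rate = 2.89e-02 m^3/s


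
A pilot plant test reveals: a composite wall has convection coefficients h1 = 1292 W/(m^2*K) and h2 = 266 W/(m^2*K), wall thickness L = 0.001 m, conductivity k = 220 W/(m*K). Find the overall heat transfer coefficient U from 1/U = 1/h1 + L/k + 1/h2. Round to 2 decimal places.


1/U = 1/h1 + L/k + 1/h2
1/U = 1/1292 + 0.001/220 + 1/266
1/U = 0.0007739938 + 4.5455e-06 + 0.0037593985
1/U = 0.0045379378
U = 220.36 W/(m^2*K)


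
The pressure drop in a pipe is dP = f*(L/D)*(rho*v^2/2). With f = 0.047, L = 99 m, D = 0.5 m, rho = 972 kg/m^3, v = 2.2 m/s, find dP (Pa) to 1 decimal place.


dP = f * (L/D) * (rho*v^2/2)
dP = 0.047 * (99/0.5) * (972*2.2^2/2)
L/D = 198.0
rho*v^2/2 = 972*4.84/2 = 2352.24
dP = 0.047 * 198.0 * 2352.24
dP = 21889.9 Pa


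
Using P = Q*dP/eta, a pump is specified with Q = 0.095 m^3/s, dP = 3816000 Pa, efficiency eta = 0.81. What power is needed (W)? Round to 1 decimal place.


P = Q * dP / eta
P = 0.095 * 3816000 / 0.81
P = 362520.0 / 0.81
P = 447555.6 W


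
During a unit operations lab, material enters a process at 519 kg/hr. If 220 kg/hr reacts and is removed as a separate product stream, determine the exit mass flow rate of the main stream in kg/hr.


Steady-state mass balance on the main outlet: F_out = F_in - F_removed
F_out = 519 - 220
F_out = 299 kg/hr


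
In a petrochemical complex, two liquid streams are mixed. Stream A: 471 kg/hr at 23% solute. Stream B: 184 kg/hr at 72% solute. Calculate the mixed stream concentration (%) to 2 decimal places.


Mass balance on solute: F1*x1 + F2*x2 = F3*x3
F3 = F1 + F2 = 471 + 184 = 655 kg/hr
x3 = (F1*x1 + F2*x2)/F3
x3 = (471*0.23 + 184*0.72) / 655
x3 = 36.76%


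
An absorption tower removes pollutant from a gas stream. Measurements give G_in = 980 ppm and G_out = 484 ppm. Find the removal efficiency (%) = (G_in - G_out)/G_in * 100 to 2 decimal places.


Efficiency = (G_in - G_out) / G_in * 100%
Efficiency = (980 - 484) / 980 * 100
Efficiency = 496 / 980 * 100
Efficiency = 50.61%


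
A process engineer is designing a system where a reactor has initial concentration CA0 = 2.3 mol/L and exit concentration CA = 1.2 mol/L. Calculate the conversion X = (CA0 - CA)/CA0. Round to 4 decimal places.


X = (CA0 - CA) / CA0
X = (2.3 - 1.2) / 2.3
X = 1.1 / 2.3
X = 0.4783


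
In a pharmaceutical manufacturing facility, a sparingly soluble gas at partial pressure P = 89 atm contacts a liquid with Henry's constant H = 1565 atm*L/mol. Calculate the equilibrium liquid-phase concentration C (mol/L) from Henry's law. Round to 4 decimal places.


C = P / H
C = 89 / 1565
C = 0.0569 mol/L


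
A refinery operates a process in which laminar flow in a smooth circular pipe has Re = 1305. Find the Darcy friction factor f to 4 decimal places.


f = 64 / Re
f = 64 / 1305
f = 0.0490


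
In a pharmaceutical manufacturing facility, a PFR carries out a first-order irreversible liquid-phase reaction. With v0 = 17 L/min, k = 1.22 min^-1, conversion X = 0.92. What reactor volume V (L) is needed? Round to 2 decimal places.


V = (v0/k) * ln(1/(1-X))
V = (17/1.22) * ln(1/(1-0.92))
V = 13.934426 * ln(12.5)
V = 13.934426 * 2.525729
V = 35.19 L


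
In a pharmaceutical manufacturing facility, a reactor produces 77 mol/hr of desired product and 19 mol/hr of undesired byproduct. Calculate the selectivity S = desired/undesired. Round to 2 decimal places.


S = desired product rate / undesired product rate
S = 77 / 19
S = 4.05


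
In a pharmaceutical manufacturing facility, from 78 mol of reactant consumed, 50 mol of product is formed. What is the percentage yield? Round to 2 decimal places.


Yield = (moles product / moles consumed) * 100%
Yield = (50 / 78) * 100
Yield = 0.641 * 100
Yield = 64.10%


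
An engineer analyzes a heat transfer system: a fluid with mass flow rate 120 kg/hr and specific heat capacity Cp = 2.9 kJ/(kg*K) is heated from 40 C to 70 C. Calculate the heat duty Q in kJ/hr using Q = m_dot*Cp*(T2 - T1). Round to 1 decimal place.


Q = m_dot * Cp * (T2 - T1)
Q = 120 * 2.9 * (70 - 40)
Q = 120 * 2.9 * 30
Q = 10440.0 kJ/hr


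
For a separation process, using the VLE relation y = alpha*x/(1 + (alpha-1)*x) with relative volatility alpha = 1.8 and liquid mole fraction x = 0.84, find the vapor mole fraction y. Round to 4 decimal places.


y = alpha*x / (1 + (alpha-1)*x)
y = 1.8*0.84 / (1 + (1.8-1)*0.84)
y = 1.512 / (1 + 0.672)
y = 1.512 / 1.672
y = 0.9043


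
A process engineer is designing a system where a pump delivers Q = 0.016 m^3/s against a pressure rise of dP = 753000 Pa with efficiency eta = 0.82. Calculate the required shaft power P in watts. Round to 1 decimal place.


P = Q * dP / eta
P = 0.016 * 753000 / 0.82
P = 12048.0 / 0.82
P = 14692.7 W


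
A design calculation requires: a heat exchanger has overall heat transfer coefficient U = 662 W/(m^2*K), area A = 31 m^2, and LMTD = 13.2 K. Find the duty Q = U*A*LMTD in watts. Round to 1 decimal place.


Q = U * A * LMTD
Q = 662 * 31 * 13.2
Q = 270890.4 W


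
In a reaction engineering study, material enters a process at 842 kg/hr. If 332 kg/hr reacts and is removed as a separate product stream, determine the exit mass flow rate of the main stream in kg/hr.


Steady-state mass balance on the main outlet: F_out = F_in - F_removed
F_out = 842 - 332
F_out = 510 kg/hr


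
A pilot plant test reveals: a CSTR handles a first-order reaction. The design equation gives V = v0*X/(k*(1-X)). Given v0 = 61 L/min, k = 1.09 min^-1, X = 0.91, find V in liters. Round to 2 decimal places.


V = v0 * X / (k * (1 - X))
V = 61 * 0.91 / (1.09 * (1 - 0.91))
V = 55.51 / (1.09 * 0.09)
V = 55.51 / 0.0981
V = 565.85 L


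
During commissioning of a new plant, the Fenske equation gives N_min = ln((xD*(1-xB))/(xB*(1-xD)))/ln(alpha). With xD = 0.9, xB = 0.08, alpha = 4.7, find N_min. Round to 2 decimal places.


N_min = ln((xD*(1-xB))/(xB*(1-xD))) / ln(alpha)
Numerator inside ln: 0.828 / 0.008 = 103.5
ln(103.5) = 4.639572
ln(alpha) = ln(4.7) = 1.547563
N_min = 4.639572 / 1.547563 = 3.00


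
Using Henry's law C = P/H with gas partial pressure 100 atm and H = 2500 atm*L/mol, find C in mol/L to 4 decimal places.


C = P / H
C = 100 / 2500
C = 0.0400 mol/L


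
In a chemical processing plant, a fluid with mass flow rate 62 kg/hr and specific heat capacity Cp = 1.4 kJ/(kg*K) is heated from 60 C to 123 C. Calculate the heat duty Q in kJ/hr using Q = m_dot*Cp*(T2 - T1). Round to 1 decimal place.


Q = m_dot * Cp * (T2 - T1)
Q = 62 * 1.4 * (123 - 60)
Q = 62 * 1.4 * 63
Q = 5468.4 kJ/hr


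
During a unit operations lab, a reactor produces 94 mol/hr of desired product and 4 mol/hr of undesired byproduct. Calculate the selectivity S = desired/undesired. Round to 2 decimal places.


S = desired product rate / undesired product rate
S = 94 / 4
S = 23.50


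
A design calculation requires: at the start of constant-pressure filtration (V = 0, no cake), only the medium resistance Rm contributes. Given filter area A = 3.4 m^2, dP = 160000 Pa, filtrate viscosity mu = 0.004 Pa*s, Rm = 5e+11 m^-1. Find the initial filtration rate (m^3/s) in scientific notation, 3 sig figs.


rate = A * dP / (mu * Rm)
rate = 3.4 * 160000 / (0.004 * 5e+11)
rate = 544000.0 / 2.000e+09
rate = 2.72e-04 m^3/s


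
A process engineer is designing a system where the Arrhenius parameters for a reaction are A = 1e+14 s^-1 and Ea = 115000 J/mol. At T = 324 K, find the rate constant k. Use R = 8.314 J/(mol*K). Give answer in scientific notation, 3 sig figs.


k = A * exp(-Ea/(R*T))
k = 1e+14 * exp(-115000 / (8.314 * 324))
k = 1e+14 * exp(-42.691637)
k = 2.88e-05


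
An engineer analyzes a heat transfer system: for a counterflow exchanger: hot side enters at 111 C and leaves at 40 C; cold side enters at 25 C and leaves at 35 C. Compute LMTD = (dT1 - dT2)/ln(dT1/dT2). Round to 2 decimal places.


dT1 = Th_in - Tc_out = 111 - 35 = 76
dT2 = Th_out - Tc_in = 40 - 25 = 15
LMTD = (dT1 - dT2) / ln(dT1/dT2)
LMTD = (76 - 15) / ln(76/15)
LMTD = 37.59 K


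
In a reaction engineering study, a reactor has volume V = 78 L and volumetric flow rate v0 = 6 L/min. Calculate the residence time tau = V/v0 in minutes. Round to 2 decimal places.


tau = V / v0
tau = 78 / 6
tau = 13.00 min


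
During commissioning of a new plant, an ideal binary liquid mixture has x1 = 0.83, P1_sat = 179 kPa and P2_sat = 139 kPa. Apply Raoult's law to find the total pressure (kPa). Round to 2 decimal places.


P = x1*P1_sat + x2*P2_sat
x2 = 1 - x1 = 1 - 0.83 = 0.17
P = 0.83*179 + 0.17*139
P = 148.57 + 23.63
P = 172.20 kPa


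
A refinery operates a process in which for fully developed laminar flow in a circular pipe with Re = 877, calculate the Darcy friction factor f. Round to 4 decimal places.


f = 64 / Re
f = 64 / 877
f = 0.0730


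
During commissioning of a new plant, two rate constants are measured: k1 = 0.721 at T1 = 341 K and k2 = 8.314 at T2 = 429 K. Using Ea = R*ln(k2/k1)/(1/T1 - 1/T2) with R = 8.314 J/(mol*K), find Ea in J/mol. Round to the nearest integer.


Ea = R * ln(k2/k1) / (1/T1 - 1/T2)
ln(k2/k1) = ln(8.314/0.721) = 2.445057
1/T1 - 1/T2 = 1/341 - 1/429 = 0.000601548989
Ea = 8.314 * 2.445057 / 0.000601548989
Ea = 33793 J/mol


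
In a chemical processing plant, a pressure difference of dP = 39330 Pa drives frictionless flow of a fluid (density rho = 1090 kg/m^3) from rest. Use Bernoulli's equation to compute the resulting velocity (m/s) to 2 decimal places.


v = sqrt(2*dP/rho)
v = sqrt(2*39330/1090)
v = sqrt(72.165138)
v = 8.50 m/s


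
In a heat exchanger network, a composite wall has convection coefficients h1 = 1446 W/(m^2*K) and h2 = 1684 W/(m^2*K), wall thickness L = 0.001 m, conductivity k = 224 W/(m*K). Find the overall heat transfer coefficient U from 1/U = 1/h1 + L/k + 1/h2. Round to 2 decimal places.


1/U = 1/h1 + L/k + 1/h2
1/U = 1/1446 + 0.001/224 + 1/1684
1/U = 0.0006915629 + 4.4643e-06 + 0.0005938242
1/U = 0.0012898514
U = 775.28 W/(m^2*K)


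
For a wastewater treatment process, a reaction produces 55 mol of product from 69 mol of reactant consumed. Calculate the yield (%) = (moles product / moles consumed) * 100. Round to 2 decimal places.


Yield = (moles product / moles consumed) * 100%
Yield = (55 / 69) * 100
Yield = 0.7971 * 100
Yield = 79.71%


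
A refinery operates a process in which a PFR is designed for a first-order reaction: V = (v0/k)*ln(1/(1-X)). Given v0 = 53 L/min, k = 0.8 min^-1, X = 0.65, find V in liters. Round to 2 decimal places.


V = (v0/k) * ln(1/(1-X))
V = (53/0.8) * ln(1/(1-0.65))
V = 66.25 * ln(2.857143)
V = 66.25 * 1.049822
V = 69.55 L


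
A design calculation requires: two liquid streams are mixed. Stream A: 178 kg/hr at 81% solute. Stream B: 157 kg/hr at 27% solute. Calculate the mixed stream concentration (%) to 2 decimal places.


Mass balance on solute: F1*x1 + F2*x2 = F3*x3
F3 = F1 + F2 = 178 + 157 = 335 kg/hr
x3 = (F1*x1 + F2*x2)/F3
x3 = (178*0.81 + 157*0.27) / 335
x3 = 55.69%


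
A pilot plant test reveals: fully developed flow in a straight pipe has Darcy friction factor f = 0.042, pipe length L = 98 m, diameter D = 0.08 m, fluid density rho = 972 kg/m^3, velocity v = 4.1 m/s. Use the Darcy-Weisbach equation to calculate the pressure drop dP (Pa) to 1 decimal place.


dP = f * (L/D) * (rho*v^2/2)
dP = 0.042 * (98/0.08) * (972*4.1^2/2)
L/D = 1225.0
rho*v^2/2 = 972*16.81/2 = 8169.66
dP = 0.042 * 1225.0 * 8169.66
dP = 420329.0 Pa


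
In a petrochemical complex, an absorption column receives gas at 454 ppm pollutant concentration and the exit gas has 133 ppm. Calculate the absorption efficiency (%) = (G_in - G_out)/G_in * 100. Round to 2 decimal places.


Efficiency = (G_in - G_out) / G_in * 100%
Efficiency = (454 - 133) / 454 * 100
Efficiency = 321 / 454 * 100
Efficiency = 70.70%


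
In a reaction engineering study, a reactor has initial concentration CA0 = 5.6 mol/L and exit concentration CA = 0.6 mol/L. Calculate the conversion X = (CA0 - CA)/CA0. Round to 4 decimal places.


X = (CA0 - CA) / CA0
X = (5.6 - 0.6) / 5.6
X = 5.0 / 5.6
X = 0.8929


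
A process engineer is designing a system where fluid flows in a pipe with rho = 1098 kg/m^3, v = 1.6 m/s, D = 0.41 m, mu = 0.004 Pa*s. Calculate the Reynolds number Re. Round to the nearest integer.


Re = rho * v * D / mu
Re = 1098 * 1.6 * 0.41 / 0.004
Re = 720.288 / 0.004
Re = 180072


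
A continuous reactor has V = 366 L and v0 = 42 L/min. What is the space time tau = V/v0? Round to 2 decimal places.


tau = V / v0
tau = 366 / 42
tau = 8.71 min


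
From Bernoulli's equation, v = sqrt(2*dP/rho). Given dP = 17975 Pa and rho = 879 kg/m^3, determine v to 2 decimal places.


v = sqrt(2*dP/rho)
v = sqrt(2*17975/879)
v = sqrt(40.898749)
v = 6.40 m/s


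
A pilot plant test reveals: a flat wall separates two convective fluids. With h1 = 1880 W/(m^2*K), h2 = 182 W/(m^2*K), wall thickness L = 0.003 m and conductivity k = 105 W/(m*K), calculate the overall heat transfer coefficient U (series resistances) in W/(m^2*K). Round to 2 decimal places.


1/U = 1/h1 + L/k + 1/h2
1/U = 1/1880 + 0.003/105 + 1/182
1/U = 0.0005319149 + 2.85714e-05 + 0.0054945055
1/U = 0.0060549918
U = 165.15 W/(m^2*K)


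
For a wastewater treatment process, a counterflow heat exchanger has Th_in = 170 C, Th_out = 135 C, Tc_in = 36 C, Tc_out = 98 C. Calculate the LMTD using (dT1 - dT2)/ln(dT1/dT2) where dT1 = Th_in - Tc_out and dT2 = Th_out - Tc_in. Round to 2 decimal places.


dT1 = Th_in - Tc_out = 170 - 98 = 72
dT2 = Th_out - Tc_in = 135 - 36 = 99
LMTD = (dT1 - dT2) / ln(dT1/dT2)
LMTD = (72 - 99) / ln(72/99)
LMTD = 84.78 K


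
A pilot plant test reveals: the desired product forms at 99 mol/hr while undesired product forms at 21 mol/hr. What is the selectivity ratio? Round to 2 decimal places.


S = desired product rate / undesired product rate
S = 99 / 21
S = 4.71


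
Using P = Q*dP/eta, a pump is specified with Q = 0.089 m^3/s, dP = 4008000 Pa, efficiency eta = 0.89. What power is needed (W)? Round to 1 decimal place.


P = Q * dP / eta
P = 0.089 * 4008000 / 0.89
P = 356712.0 / 0.89
P = 400800.0 W


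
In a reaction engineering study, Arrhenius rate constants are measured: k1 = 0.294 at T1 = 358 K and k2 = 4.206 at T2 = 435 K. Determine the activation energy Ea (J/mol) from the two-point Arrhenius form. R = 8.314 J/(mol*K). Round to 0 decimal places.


Ea = R * ln(k2/k1) / (1/T1 - 1/T2)
ln(k2/k1) = ln(4.206/0.294) = 2.6606876
1/T1 - 1/T2 = 1/358 - 1/435 = 0.000494445515
Ea = 8.314 * 2.6606876 / 0.000494445515
Ea = 44739 J/mol


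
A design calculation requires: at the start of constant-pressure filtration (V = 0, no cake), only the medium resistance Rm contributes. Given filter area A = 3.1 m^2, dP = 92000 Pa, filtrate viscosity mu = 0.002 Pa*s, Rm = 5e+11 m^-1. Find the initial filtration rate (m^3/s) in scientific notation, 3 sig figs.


rate = A * dP / (mu * Rm)
rate = 3.1 * 92000 / (0.002 * 5e+11)
rate = 285200.0 / 1.000e+09
rate = 2.85e-04 m^3/s


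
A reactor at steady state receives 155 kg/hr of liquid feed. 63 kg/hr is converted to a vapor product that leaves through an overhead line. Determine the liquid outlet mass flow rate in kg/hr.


Steady-state mass balance on the main outlet: F_out = F_in - F_removed
F_out = 155 - 63
F_out = 92 kg/hr


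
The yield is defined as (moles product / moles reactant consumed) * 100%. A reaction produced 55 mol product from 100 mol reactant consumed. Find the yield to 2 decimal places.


Yield = (moles product / moles consumed) * 100%
Yield = (55 / 100) * 100
Yield = 0.55 * 100
Yield = 55.00%


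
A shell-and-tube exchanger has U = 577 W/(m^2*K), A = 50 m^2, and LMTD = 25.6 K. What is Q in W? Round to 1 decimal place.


Q = U * A * LMTD
Q = 577 * 50 * 25.6
Q = 738560.0 W


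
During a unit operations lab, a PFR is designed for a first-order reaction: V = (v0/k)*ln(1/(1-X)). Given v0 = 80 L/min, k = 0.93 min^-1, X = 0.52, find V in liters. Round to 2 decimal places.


V = (v0/k) * ln(1/(1-X))
V = (80/0.93) * ln(1/(1-0.52))
V = 86.021505 * ln(2.083333)
V = 86.021505 * 0.733969
V = 63.14 L


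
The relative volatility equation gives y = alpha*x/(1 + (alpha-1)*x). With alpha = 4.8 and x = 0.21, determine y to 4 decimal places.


y = alpha*x / (1 + (alpha-1)*x)
y = 4.8*0.21 / (1 + (4.8-1)*0.21)
y = 1.008 / (1 + 0.798)
y = 1.008 / 1.798
y = 0.5606


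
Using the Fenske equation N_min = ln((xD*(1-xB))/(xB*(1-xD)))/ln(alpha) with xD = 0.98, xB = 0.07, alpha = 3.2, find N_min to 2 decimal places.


N_min = ln((xD*(1-xB))/(xB*(1-xD))) / ln(alpha)
Numerator inside ln: 0.9114 / 0.0014 = 651.0
ln(651.0) = 6.47851
ln(alpha) = ln(3.2) = 1.163151
N_min = 6.47851 / 1.163151 = 5.57


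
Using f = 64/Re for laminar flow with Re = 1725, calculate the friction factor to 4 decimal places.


f = 64 / Re
f = 64 / 1725
f = 0.0371


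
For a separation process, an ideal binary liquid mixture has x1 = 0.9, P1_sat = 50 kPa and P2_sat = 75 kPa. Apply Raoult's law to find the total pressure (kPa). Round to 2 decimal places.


P = x1*P1_sat + x2*P2_sat
x2 = 1 - x1 = 1 - 0.9 = 0.1
P = 0.9*50 + 0.1*75
P = 45.0 + 7.5
P = 52.50 kPa


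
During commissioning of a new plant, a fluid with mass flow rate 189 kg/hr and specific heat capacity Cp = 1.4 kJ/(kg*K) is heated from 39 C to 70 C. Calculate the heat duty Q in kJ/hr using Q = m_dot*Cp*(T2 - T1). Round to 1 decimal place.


Q = m_dot * Cp * (T2 - T1)
Q = 189 * 1.4 * (70 - 39)
Q = 189 * 1.4 * 31
Q = 8202.6 kJ/hr


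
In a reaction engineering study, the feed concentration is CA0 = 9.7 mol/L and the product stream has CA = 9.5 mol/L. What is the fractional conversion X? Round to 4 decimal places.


X = (CA0 - CA) / CA0
X = (9.7 - 9.5) / 9.7
X = 0.2 / 9.7
X = 0.0206


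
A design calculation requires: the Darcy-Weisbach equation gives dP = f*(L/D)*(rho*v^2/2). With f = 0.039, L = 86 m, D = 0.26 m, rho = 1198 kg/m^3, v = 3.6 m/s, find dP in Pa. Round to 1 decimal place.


dP = f * (L/D) * (rho*v^2/2)
dP = 0.039 * (86/0.26) * (1198*3.6^2/2)
L/D = 330.76923077
rho*v^2/2 = 1198*12.96/2 = 7763.04
dP = 0.039 * 330.76923077 * 7763.04
dP = 100143.2 Pa


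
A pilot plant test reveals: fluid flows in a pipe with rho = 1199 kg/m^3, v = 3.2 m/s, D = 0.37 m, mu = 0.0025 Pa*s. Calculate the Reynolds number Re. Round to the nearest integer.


Re = rho * v * D / mu
Re = 1199 * 3.2 * 0.37 / 0.0025
Re = 1419.616 / 0.0025
Re = 567846


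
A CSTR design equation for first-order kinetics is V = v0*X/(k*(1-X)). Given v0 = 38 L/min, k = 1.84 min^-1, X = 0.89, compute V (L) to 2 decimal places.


V = v0 * X / (k * (1 - X))
V = 38 * 0.89 / (1.84 * (1 - 0.89))
V = 33.82 / (1.84 * 0.11)
V = 33.82 / 0.2024
V = 167.09 L


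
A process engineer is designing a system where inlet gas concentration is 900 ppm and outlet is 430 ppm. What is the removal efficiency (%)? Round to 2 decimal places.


Efficiency = (G_in - G_out) / G_in * 100%
Efficiency = (900 - 430) / 900 * 100
Efficiency = 470 / 900 * 100
Efficiency = 52.22%


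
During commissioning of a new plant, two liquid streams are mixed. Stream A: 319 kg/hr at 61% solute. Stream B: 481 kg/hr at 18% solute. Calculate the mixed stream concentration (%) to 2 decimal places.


Mass balance on solute: F1*x1 + F2*x2 = F3*x3
F3 = F1 + F2 = 319 + 481 = 800 kg/hr
x3 = (F1*x1 + F2*x2)/F3
x3 = (319*0.61 + 481*0.18) / 800
x3 = 35.15%


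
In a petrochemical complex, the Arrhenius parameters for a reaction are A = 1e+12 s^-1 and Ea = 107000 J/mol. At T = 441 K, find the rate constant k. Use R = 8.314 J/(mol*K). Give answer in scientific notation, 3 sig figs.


k = A * exp(-Ea/(R*T))
k = 1e+12 * exp(-107000 / (8.314 * 441))
k = 1e+12 * exp(-29.183352)
k = 2.12e-01


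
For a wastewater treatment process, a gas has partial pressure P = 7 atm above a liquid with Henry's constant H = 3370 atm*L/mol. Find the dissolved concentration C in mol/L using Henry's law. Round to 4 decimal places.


C = P / H
C = 7 / 3370
C = 0.0021 mol/L


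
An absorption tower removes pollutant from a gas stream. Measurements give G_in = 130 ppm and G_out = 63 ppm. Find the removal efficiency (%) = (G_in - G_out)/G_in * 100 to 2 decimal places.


Efficiency = (G_in - G_out) / G_in * 100%
Efficiency = (130 - 63) / 130 * 100
Efficiency = 67 / 130 * 100
Efficiency = 51.54%


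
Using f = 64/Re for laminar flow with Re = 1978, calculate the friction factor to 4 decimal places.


f = 64 / Re
f = 64 / 1978
f = 0.0324


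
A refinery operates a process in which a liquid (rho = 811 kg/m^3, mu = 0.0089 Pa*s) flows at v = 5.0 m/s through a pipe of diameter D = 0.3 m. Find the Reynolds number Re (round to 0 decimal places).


Re = rho * v * D / mu
Re = 811 * 5.0 * 0.3 / 0.0089
Re = 1216.5 / 0.0089
Re = 136685


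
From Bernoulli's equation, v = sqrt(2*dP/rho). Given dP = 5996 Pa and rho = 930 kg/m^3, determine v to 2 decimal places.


v = sqrt(2*dP/rho)
v = sqrt(2*5996/930)
v = sqrt(12.894624)
v = 3.59 m/s


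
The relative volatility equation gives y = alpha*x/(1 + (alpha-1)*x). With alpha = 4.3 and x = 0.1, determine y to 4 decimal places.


y = alpha*x / (1 + (alpha-1)*x)
y = 4.3*0.1 / (1 + (4.3-1)*0.1)
y = 0.43 / (1 + 0.33)
y = 0.43 / 1.33
y = 0.3233


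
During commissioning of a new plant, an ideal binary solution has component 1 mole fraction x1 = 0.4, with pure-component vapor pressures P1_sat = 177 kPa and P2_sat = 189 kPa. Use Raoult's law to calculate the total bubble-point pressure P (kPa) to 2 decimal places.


P = x1*P1_sat + x2*P2_sat
x2 = 1 - x1 = 1 - 0.4 = 0.6
P = 0.4*177 + 0.6*189
P = 70.8 + 113.4
P = 184.20 kPa


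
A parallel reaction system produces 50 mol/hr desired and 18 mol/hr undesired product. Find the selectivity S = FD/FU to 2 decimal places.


S = desired product rate / undesired product rate
S = 50 / 18
S = 2.78


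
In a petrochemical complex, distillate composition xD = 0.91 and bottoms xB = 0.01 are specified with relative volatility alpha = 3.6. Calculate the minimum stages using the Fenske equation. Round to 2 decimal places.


N_min = ln((xD*(1-xB))/(xB*(1-xD))) / ln(alpha)
Numerator inside ln: 0.9009 / 0.0009 = 1001.0
ln(1001.0) = 6.908755
ln(alpha) = ln(3.6) = 1.280934
N_min = 6.908755 / 1.280934 = 5.39


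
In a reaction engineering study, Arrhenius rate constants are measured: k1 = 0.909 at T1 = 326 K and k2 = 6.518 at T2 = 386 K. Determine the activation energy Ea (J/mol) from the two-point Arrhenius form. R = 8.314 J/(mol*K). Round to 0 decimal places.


Ea = R * ln(k2/k1) / (1/T1 - 1/T2)
ln(k2/k1) = ln(6.518/0.909) = 1.9699778
1/T1 - 1/T2 = 1/326 - 1/386 = 0.000476811087
Ea = 8.314 * 1.9699778 / 0.000476811087
Ea = 34350 J/mol


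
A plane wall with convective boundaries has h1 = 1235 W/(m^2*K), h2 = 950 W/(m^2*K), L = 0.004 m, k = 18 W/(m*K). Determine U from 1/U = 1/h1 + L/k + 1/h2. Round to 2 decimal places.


1/U = 1/h1 + L/k + 1/h2
1/U = 1/1235 + 0.004/18 + 1/950
1/U = 0.0008097166 + 0.0002222222 + 0.0010526316
1/U = 0.0020845704
U = 479.72 W/(m^2*K)


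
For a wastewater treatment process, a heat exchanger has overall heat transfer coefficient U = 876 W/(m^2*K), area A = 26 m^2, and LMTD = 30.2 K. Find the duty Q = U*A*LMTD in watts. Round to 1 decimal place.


Q = U * A * LMTD
Q = 876 * 26 * 30.2
Q = 687835.2 W


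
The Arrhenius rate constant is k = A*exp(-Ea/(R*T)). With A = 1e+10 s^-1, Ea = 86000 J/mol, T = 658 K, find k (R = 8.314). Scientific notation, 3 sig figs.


k = A * exp(-Ea/(R*T))
k = 1e+10 * exp(-86000 / (8.314 * 658))
k = 1e+10 * exp(-15.720362)
k = 1.49e+03


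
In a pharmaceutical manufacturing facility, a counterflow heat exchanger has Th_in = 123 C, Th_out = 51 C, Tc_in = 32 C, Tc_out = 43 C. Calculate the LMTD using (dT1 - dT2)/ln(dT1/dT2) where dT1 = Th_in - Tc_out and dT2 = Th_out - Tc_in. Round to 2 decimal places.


dT1 = Th_in - Tc_out = 123 - 43 = 80
dT2 = Th_out - Tc_in = 51 - 32 = 19
LMTD = (dT1 - dT2) / ln(dT1/dT2)
LMTD = (80 - 19) / ln(80/19)
LMTD = 42.43 K


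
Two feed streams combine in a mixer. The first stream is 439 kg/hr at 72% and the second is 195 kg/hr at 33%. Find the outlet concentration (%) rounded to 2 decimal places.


Mass balance on solute: F1*x1 + F2*x2 = F3*x3
F3 = F1 + F2 = 439 + 195 = 634 kg/hr
x3 = (F1*x1 + F2*x2)/F3
x3 = (439*0.72 + 195*0.33) / 634
x3 = 60.00%


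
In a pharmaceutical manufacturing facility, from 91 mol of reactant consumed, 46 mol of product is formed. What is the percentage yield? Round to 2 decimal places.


Yield = (moles product / moles consumed) * 100%
Yield = (46 / 91) * 100
Yield = 0.5055 * 100
Yield = 50.55%


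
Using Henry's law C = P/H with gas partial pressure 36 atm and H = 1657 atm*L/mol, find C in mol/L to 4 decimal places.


C = P / H
C = 36 / 1657
C = 0.0217 mol/L


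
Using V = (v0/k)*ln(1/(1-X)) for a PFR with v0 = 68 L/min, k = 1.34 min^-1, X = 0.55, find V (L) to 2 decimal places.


V = (v0/k) * ln(1/(1-X))
V = (68/1.34) * ln(1/(1-0.55))
V = 50.746269 * ln(2.222222)
V = 50.746269 * 0.798508
V = 40.52 L


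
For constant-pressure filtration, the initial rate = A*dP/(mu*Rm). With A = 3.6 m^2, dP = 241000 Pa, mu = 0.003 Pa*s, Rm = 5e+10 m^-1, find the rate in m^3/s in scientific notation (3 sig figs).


rate = A * dP / (mu * Rm)
rate = 3.6 * 241000 / (0.003 * 5e+10)
rate = 867600.0 / 1.500e+08
rate = 5.78e-03 m^3/s


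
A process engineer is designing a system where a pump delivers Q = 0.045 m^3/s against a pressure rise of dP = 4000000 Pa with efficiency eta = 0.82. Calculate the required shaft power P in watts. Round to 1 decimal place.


P = Q * dP / eta
P = 0.045 * 4000000 / 0.82
P = 180000.0 / 0.82
P = 219512.2 W


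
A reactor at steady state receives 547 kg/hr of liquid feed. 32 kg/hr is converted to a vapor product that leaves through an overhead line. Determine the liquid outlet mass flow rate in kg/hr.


Steady-state mass balance on the main outlet: F_out = F_in - F_removed
F_out = 547 - 32
F_out = 515 kg/hr


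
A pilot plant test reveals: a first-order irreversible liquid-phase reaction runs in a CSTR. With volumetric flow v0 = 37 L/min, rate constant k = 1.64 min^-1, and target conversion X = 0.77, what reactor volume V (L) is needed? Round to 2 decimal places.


V = v0 * X / (k * (1 - X))
V = 37 * 0.77 / (1.64 * (1 - 0.77))
V = 28.49 / (1.64 * 0.23)
V = 28.49 / 0.3772
V = 75.53 L


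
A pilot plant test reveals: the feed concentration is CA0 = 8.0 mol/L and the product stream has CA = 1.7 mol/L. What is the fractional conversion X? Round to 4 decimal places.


X = (CA0 - CA) / CA0
X = (8.0 - 1.7) / 8.0
X = 6.3 / 8.0
X = 0.7875


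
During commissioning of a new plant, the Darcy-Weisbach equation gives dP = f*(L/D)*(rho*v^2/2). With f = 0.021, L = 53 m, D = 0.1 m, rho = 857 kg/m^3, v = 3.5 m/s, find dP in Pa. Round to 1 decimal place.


dP = f * (L/D) * (rho*v^2/2)
dP = 0.021 * (53/0.1) * (857*3.5^2/2)
L/D = 530.0
rho*v^2/2 = 857*12.25/2 = 5249.125
dP = 0.021 * 530.0 * 5249.125
dP = 58422.8 Pa


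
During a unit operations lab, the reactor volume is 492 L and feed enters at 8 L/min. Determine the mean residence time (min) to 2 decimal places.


tau = V / v0
tau = 492 / 8
tau = 61.50 min


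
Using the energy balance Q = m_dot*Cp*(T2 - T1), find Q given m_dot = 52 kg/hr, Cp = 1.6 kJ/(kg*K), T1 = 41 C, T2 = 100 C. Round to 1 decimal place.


Q = m_dot * Cp * (T2 - T1)
Q = 52 * 1.6 * (100 - 41)
Q = 52 * 1.6 * 59
Q = 4908.8 kJ/hr


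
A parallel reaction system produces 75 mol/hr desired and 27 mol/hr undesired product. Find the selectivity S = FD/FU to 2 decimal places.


S = desired product rate / undesired product rate
S = 75 / 27
S = 2.78


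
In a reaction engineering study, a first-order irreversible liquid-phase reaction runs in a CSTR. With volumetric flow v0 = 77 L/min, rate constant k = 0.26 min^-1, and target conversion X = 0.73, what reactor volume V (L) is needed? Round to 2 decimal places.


V = v0 * X / (k * (1 - X))
V = 77 * 0.73 / (0.26 * (1 - 0.73))
V = 56.21 / (0.26 * 0.27)
V = 56.21 / 0.0702
V = 800.71 L


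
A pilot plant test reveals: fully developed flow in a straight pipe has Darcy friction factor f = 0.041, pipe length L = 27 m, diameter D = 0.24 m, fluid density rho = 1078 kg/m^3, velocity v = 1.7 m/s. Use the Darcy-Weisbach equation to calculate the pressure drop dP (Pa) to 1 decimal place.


dP = f * (L/D) * (rho*v^2/2)
dP = 0.041 * (27/0.24) * (1078*1.7^2/2)
L/D = 112.5
rho*v^2/2 = 1078*2.89/2 = 1557.71
dP = 0.041 * 112.5 * 1557.71
dP = 7184.9 Pa


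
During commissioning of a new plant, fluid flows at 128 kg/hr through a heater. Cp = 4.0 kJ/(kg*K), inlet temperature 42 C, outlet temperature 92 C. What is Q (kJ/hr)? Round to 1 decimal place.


Q = m_dot * Cp * (T2 - T1)
Q = 128 * 4.0 * (92 - 42)
Q = 128 * 4.0 * 50
Q = 25600.0 kJ/hr


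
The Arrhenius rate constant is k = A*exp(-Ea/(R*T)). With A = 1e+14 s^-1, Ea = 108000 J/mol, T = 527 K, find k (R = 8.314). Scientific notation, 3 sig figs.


k = A * exp(-Ea/(R*T))
k = 1e+14 * exp(-108000 / (8.314 * 527))
k = 1e+14 * exp(-24.649217)
k = 1.97e+03


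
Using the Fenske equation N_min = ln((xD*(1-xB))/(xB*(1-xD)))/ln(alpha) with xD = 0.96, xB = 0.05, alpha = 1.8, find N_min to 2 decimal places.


N_min = ln((xD*(1-xB))/(xB*(1-xD))) / ln(alpha)
Numerator inside ln: 0.912 / 0.002 = 456.0
ln(456.0) = 6.122493
ln(alpha) = ln(1.8) = 0.587787
N_min = 6.122493 / 0.587787 = 10.42


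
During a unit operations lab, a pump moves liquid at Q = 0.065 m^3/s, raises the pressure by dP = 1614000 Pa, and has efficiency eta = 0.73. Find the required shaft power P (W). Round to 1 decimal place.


P = Q * dP / eta
P = 0.065 * 1614000 / 0.73
P = 104910.0 / 0.73
P = 143712.3 W


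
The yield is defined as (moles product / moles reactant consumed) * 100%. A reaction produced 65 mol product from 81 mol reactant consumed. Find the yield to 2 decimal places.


Yield = (moles product / moles consumed) * 100%
Yield = (65 / 81) * 100
Yield = 0.8025 * 100
Yield = 80.25%


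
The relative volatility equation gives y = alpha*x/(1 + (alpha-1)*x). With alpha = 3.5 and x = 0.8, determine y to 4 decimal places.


y = alpha*x / (1 + (alpha-1)*x)
y = 3.5*0.8 / (1 + (3.5-1)*0.8)
y = 2.8 / (1 + 2.0)
y = 2.8 / 3.0
y = 0.9333


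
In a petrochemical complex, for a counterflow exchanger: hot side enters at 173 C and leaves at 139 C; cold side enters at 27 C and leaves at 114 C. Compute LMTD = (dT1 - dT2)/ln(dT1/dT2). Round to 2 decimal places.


dT1 = Th_in - Tc_out = 173 - 114 = 59
dT2 = Th_out - Tc_in = 139 - 27 = 112
LMTD = (dT1 - dT2) / ln(dT1/dT2)
LMTD = (59 - 112) / ln(59/112)
LMTD = 82.69 K


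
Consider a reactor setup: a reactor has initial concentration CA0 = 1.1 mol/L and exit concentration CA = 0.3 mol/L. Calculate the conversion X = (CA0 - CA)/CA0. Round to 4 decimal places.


X = (CA0 - CA) / CA0
X = (1.1 - 0.3) / 1.1
X = 0.8 / 1.1
X = 0.7273


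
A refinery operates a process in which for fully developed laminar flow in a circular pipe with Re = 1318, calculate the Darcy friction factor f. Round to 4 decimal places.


f = 64 / Re
f = 64 / 1318
f = 0.0486


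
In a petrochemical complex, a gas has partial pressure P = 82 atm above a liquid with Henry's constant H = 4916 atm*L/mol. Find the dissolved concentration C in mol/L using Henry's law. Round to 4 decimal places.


C = P / H
C = 82 / 4916
C = 0.0167 mol/L


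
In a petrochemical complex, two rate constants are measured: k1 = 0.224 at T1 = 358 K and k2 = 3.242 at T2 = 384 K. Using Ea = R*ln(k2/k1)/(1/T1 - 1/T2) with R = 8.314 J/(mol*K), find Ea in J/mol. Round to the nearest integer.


Ea = R * ln(k2/k1) / (1/T1 - 1/T2)
ln(k2/k1) = ln(3.242/0.224) = 2.6722997
1/T1 - 1/T2 = 1/358 - 1/384 = 0.000189129423
Ea = 8.314 * 2.6722997 / 0.000189129423
Ea = 117472 J/mol


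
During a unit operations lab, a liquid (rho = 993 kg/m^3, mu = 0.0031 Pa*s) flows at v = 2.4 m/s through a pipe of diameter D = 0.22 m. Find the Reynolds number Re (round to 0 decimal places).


Re = rho * v * D / mu
Re = 993 * 2.4 * 0.22 / 0.0031
Re = 524.304 / 0.0031
Re = 169130


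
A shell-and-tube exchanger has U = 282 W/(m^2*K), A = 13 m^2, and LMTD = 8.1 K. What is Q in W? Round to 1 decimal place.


Q = U * A * LMTD
Q = 282 * 13 * 8.1
Q = 29694.6 W


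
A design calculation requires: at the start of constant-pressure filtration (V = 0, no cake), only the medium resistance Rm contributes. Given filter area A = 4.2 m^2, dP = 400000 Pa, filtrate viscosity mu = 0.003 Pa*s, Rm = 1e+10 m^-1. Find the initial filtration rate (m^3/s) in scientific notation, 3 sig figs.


rate = A * dP / (mu * Rm)
rate = 4.2 * 400000 / (0.003 * 1e+10)
rate = 1680000.0 / 3.000e+07
rate = 5.60e-02 m^3/s


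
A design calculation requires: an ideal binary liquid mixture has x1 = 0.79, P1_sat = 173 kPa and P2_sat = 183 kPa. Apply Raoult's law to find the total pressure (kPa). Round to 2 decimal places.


P = x1*P1_sat + x2*P2_sat
x2 = 1 - x1 = 1 - 0.79 = 0.21
P = 0.79*173 + 0.21*183
P = 136.67 + 38.43
P = 175.10 kPa


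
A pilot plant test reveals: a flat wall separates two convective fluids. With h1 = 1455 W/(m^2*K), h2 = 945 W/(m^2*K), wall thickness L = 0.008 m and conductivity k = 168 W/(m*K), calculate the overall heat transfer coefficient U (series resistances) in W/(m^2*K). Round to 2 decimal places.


1/U = 1/h1 + L/k + 1/h2
1/U = 1/1455 + 0.008/168 + 1/945
1/U = 0.0006872852 + 4.7619e-05 + 0.0010582011
1/U = 0.0017931053
U = 557.69 W/(m^2*K)


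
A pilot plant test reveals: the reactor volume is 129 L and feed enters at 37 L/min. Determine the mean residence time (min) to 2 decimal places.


tau = V / v0
tau = 129 / 37
tau = 3.49 min


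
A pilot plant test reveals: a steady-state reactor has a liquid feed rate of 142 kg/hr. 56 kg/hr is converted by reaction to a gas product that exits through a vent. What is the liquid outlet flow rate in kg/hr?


Steady-state mass balance on the main outlet: F_out = F_in - F_removed
F_out = 142 - 56
F_out = 86 kg/hr


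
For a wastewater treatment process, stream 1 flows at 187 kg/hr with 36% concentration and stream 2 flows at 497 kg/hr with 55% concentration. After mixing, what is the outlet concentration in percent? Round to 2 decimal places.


Mass balance on solute: F1*x1 + F2*x2 = F3*x3
F3 = F1 + F2 = 187 + 497 = 684 kg/hr
x3 = (F1*x1 + F2*x2)/F3
x3 = (187*0.36 + 497*0.55) / 684
x3 = 49.81%


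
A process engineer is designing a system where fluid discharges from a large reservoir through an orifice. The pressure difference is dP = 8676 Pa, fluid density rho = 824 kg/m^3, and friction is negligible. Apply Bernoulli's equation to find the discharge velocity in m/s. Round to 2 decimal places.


v = sqrt(2*dP/rho)
v = sqrt(2*8676/824)
v = sqrt(21.058252)
v = 4.59 m/s


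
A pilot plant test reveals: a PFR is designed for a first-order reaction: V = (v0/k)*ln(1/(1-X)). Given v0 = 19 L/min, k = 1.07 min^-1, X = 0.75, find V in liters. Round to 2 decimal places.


V = (v0/k) * ln(1/(1-X))
V = (19/1.07) * ln(1/(1-0.75))
V = 17.757009 * ln(4.0)
V = 17.757009 * 1.386294
V = 24.62 L


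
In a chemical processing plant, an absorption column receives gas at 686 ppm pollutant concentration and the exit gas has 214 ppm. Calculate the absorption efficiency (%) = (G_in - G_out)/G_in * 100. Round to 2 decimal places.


Efficiency = (G_in - G_out) / G_in * 100%
Efficiency = (686 - 214) / 686 * 100
Efficiency = 472 / 686 * 100
Efficiency = 68.80%


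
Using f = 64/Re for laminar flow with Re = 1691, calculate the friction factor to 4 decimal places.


f = 64 / Re
f = 64 / 1691
f = 0.0378


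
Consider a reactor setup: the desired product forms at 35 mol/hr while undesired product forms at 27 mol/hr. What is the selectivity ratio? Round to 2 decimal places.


S = desired product rate / undesired product rate
S = 35 / 27
S = 1.30


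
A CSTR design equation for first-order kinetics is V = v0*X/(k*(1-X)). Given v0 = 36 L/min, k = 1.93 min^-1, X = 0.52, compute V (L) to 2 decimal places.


V = v0 * X / (k * (1 - X))
V = 36 * 0.52 / (1.93 * (1 - 0.52))
V = 18.72 / (1.93 * 0.48)
V = 18.72 / 0.9264
V = 20.21 L


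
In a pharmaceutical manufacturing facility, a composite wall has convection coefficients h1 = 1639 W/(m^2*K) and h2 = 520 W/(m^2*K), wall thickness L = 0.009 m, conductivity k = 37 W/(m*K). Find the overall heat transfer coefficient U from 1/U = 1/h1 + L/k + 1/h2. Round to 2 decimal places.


1/U = 1/h1 + L/k + 1/h2
1/U = 1/1639 + 0.009/37 + 1/520
1/U = 0.0006101281 + 0.0002432432 + 0.0019230769
1/U = 0.0027764482
U = 360.17 W/(m^2*K)


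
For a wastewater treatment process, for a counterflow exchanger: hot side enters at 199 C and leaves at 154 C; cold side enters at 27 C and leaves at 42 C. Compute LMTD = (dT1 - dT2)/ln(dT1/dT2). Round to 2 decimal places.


dT1 = Th_in - Tc_out = 199 - 42 = 157
dT2 = Th_out - Tc_in = 154 - 27 = 127
LMTD = (dT1 - dT2) / ln(dT1/dT2)
LMTD = (157 - 127) / ln(157/127)
LMTD = 141.47 K


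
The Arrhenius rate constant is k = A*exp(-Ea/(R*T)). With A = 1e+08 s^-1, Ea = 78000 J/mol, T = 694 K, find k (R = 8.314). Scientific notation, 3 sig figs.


k = A * exp(-Ea/(R*T))
k = 1e+08 * exp(-78000 / (8.314 * 694))
k = 1e+08 * exp(-13.518394)
k = 1.35e+02


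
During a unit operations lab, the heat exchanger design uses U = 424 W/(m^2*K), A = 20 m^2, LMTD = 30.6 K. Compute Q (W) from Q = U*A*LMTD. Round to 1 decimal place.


Q = U * A * LMTD
Q = 424 * 20 * 30.6
Q = 259488.0 W


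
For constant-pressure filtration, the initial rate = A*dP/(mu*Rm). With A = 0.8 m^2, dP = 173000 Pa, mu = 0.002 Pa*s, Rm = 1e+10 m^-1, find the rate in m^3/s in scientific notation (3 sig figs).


rate = A * dP / (mu * Rm)
rate = 0.8 * 173000 / (0.002 * 1e+10)
rate = 138400.0 / 2.000e+07
rate = 6.92e-03 m^3/s


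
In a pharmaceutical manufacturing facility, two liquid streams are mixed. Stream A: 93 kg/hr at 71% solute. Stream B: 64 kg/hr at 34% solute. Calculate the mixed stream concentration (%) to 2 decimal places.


Mass balance on solute: F1*x1 + F2*x2 = F3*x3
F3 = F1 + F2 = 93 + 64 = 157 kg/hr
x3 = (F1*x1 + F2*x2)/F3
x3 = (93*0.71 + 64*0.34) / 157
x3 = 55.92%


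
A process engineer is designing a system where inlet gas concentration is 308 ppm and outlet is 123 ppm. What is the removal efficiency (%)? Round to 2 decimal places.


Efficiency = (G_in - G_out) / G_in * 100%
Efficiency = (308 - 123) / 308 * 100
Efficiency = 185 / 308 * 100
Efficiency = 60.06%


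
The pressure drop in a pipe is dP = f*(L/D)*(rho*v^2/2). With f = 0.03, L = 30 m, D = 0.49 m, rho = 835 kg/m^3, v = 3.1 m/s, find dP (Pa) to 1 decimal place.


dP = f * (L/D) * (rho*v^2/2)
dP = 0.03 * (30/0.49) * (835*3.1^2/2)
L/D = 61.2244898
rho*v^2/2 = 835*9.61/2 = 4012.175
dP = 0.03 * 61.2244898 * 4012.175
dP = 7369.3 Pa
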